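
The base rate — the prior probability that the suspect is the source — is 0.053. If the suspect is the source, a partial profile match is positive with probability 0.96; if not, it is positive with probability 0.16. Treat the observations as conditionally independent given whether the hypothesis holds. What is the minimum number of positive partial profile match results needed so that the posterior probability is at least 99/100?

Prior odds = 0.053/0.947 = 53/947.
Likelihood ratio of a positive = 0.96/0.16 = 6.
Target odds: 0.99 ÷ 0.01 = 99.
Need (53/947) × 6ⁿ ≥ 99, i.e. 6ⁿ ≥ 93753/53.
6⁴ = 1296 falls short of 93753/53 but 6⁵ = 7776 reaches it, so n = 5.

5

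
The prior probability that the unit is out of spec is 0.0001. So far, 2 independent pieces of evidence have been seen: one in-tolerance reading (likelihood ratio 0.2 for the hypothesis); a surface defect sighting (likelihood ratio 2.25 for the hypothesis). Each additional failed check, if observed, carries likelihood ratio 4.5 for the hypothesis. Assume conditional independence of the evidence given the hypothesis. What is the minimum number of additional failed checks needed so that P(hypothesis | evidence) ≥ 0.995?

Prior odds = 0.0001/0.9999 = 1/9999.
Combined Bayes factor of the evidence already in hand = 0.2 × 2.25 = 0.45.
Odds after that evidence = (1/9999) × 0.45 = 1/22220.
Target odds = 0.995/0.005 = 199.
Need 4.5ⁿ ≥ 199 ÷ (1/22220) = 4421780.
4.5¹⁰ ≈3.40506e+06 falls short of 4421780 but 4.5¹¹ ≈1.53228e+07 reaches it, so n = 11.

11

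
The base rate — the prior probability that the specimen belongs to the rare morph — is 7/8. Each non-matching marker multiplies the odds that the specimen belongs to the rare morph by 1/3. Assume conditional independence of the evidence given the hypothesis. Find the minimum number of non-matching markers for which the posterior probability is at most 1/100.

6

Prior odds = 0.875/0.125 = 7.
Likelihood ratio per non-matching marker = 1/3.
Target posterior odds = 0.01/0.99 = 1/99.
Require (1/3)ⁿ ≤ 1/99 ÷ 7 = 1/693.
(1/3)⁵ = 1/243 is still above 1/693 but (1/3)⁶ = 1/729 is at or below it, so n = 6.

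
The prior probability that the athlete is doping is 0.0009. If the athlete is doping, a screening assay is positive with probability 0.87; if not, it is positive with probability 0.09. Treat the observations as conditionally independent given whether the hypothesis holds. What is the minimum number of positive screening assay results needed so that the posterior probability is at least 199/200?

Prior odds: 0.0009 ÷ 0.9991 = 9/9991.
Likelihood ratio of a positive = 0.87/0.09 = 29/3.
Target posterior odds = 0.995/0.005 = 199.
Require (29/3)ⁿ ≥ 199 ÷ (9/9991) = 1988209/9.
(29/3)⁵ = 20511149/243 falls short of 1988209/9 but (29/3)⁶ = 594823321/729 reaches it, so n = 6.

6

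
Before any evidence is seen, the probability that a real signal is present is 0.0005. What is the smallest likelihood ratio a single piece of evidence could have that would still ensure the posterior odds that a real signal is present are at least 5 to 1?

Prior odds = 0.0005/0.9995 = 1/1999.
Target odds = 5.
Required Bayes factor = 5 ÷ (1/1999) = 9995.

9995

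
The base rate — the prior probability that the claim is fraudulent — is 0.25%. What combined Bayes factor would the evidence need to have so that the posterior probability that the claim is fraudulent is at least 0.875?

2793

Prior odds = 0.0025/0.9975 = 1/399.
Target odds = 0.875/0.125 = 7.
Required Bayes factor = 7 ÷ (1/399) = 2793.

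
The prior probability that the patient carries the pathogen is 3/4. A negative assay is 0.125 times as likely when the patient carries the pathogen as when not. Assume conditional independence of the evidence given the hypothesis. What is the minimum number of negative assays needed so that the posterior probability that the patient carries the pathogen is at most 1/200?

Prior odds: 0.75 ÷ 0.25 = 3.
Likelihood ratio per negative assay = 0.125.
Target odds: 0.005 ÷ 0.995 = 1/199.
Need 3 × 0.125ⁿ ≤ 1/199, i.e. 0.125ⁿ ≤ 1/597.
0.125³ = 0.001953125 is still above 1/597 but 0.125⁴ = 1/4096 is at or below it, so n = 4.

4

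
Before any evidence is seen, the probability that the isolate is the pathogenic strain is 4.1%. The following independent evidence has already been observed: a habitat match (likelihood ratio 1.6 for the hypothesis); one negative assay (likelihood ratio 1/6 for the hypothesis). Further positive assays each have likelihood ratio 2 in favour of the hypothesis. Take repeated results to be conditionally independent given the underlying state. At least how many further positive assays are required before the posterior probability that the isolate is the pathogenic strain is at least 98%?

Prior odds = 0.041/0.959 = 41/959.
Combined Bayes factor of the evidence already in hand = 1.6 × (1/6) = 4/15.
Odds after that evidence = (41/959) × 4/15 = 164/14385.
Target odds = 0.98/0.02 = 49.
Need 2ⁿ ≥ 49 ÷ (164/14385) = 704865/164.
2¹² = 4096 falls short of 704865/164 but 2¹³ = 8192 reaches it, so n = 13.

13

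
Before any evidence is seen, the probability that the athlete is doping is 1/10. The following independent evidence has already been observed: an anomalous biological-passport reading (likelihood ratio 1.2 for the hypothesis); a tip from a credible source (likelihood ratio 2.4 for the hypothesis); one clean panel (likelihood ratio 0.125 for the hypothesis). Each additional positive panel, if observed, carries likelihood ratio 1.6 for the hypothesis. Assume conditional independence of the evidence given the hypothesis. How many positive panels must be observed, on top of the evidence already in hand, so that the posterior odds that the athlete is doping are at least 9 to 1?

12

Prior odds = 0.1/0.9 = 1/9.
Combined Bayes factor of the evidence already in hand = 1.2 × 2.4 × 0.125 = 0.36.
Odds after that evidence = (1/9) × 0.36 = 0.04.
Target odds = 9.
Need 1.6ⁿ ≥ 9 ÷ 0.04 = 225.
1.6¹¹ ≈175.922 falls short of 225 but 1.6¹² ≈281.475 reaches it, so n = 12.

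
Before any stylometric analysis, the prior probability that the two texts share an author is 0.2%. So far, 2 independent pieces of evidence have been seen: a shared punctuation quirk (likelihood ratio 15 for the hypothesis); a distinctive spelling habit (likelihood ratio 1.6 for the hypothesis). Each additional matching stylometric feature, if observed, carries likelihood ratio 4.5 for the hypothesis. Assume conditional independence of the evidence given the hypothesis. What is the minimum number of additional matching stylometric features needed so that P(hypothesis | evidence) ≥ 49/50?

5

Prior odds = 0.002/0.998 = 1/499.
Combined Bayes factor of the evidence already in hand = 15 × 1.6 = 24.
Odds after that evidence = (1/499) × 24 = 24/499.
Target odds = 0.98/0.02 = 49.
Need 4.5ⁿ ≥ 49 ÷ (24/499) = 24451/24.
4.5⁴ = 410.0625 falls short of 24451/24 but 4.5⁵ = 1845.28125 reaches it, so n = 5.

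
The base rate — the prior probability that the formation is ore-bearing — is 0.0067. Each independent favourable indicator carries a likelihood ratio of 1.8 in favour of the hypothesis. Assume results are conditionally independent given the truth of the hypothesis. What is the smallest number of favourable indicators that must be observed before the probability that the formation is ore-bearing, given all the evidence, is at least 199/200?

18

Prior odds = 0.0067/0.9933 = 67/9933.
Likelihood ratio per favourable indicator = 1.8.
Target odds: 0.995 ÷ 0.005 = 199.
Require 1.8ⁿ ≥ 199 ÷ (67/9933) = 1976667/67.
1.8¹⁷ ≈21859.1 falls short of 1976667/67 but 1.8¹⁸ ≈39346.4 reaches it, so n = 18.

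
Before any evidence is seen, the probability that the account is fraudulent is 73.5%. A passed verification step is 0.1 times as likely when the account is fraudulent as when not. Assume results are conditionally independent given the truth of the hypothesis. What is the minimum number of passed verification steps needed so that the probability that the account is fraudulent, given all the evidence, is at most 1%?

Prior odds: 0.735 ÷ 0.265 = 147/53.
Likelihood ratio per passed verification step = 0.1.
Target posterior odds = 0.01/0.99 = 1/99.
Require 0.1ⁿ ≤ 1/99 ÷ (147/53) = 53/14553.
0.1² = 0.01 is still above 53/14553 but 0.1³ = 0.001 is at or below it, so n = 3.

3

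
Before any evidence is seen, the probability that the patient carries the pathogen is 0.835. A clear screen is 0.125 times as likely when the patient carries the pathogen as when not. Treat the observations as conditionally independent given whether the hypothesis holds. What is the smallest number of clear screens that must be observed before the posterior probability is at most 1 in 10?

Prior odds: 0.835 ÷ 0.165 = 167/33.
Likelihood ratio per clear screen = 0.125.
Target odds: 0.1 ÷ 0.9 = 1/9.
Need (167/33) × 0.125ⁿ ≤ 1/9, i.e. 0.125ⁿ ≤ 11/501.
0.125¹ = 0.125 is still above 11/501 but 0.125² = 0.015625 is at or below it, so n = 2.

2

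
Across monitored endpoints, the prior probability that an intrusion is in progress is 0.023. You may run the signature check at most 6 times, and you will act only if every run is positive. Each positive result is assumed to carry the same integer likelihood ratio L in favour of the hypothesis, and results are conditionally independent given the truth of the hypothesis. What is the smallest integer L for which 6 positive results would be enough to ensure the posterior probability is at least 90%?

Prior odds = 0.023/0.977 = 23/977.
Target odds = 0.9/0.1 = 9.
Need L⁶ ≥ 9 ÷ (23/977) = 8793/23.
2⁶ = 64 < 8793/23 ≤ 729 = 3⁶, so L = 3.

3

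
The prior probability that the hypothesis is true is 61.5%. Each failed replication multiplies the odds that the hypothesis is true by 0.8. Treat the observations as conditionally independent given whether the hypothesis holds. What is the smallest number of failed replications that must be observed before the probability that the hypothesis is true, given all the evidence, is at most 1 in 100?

23

Prior odds = 0.615/0.385 = 123/77.
Likelihood ratio per failed replication = 0.8.
Target posterior odds = 0.01/0.99 = 1/99.
Require 0.8ⁿ ≤ 1/99 ÷ (123/77) = 7/1107.
0.8²² ≈0.0073787 is still above 7/1107 but 0.8²³ ≈0.00590296 is at or below it, so n = 23.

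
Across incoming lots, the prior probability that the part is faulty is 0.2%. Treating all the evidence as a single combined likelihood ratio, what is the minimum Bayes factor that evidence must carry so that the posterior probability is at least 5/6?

2495

Prior odds = 0.002/0.998 = 1/499.
Target odds = (5/6)/(1/6) = 5.
Required Bayes factor = 5 ÷ (1/499) = 2495.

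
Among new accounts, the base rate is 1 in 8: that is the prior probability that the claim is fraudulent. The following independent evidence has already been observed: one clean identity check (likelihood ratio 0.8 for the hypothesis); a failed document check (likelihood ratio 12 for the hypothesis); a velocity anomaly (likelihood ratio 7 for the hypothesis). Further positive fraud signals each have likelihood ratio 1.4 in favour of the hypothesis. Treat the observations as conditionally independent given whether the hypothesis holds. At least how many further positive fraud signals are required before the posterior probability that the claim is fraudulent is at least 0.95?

3

Prior odds = 0.125/0.875 = 1/7.
Combined Bayes factor of the evidence already in hand = 0.8 × 12 × 7 = 67.2.
Odds after that evidence = (1/7) × 67.2 = 9.6.
Target odds = 0.95/0.05 = 19.
Need 1.4ⁿ ≥ 19 ÷ 9.6 = 95/48.
1.4² = 1.96 falls short of 95/48 but 1.4³ = 2.744 reaches it, so n = 3.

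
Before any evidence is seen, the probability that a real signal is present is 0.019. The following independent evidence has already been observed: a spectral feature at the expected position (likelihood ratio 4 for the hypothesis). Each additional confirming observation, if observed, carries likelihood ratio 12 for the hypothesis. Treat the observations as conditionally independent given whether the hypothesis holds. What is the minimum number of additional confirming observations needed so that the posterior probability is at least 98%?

3

Prior odds = 0.019/0.981 = 19/981.
Bayes factor of the evidence already in hand = 4.
Odds after that evidence = (19/981) × 4 = 76/981.
Target odds = 0.98/0.02 = 49.
Need 12ⁿ ≥ 49 ÷ (76/981) = 48069/76.
12² = 144 falls short of 48069/76 but 12³ = 1728 reaches it, so n = 3.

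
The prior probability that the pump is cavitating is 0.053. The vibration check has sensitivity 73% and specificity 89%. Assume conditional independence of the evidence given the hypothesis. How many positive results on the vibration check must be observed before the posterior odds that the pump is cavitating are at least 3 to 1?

3

Prior odds = 0.053/0.947 = 53/947.
False-positive rate = 1 − 0.89 = 0.11; likelihood ratio of a positive = 0.73/0.11 = 73/11.
Target odds = 3.
Require (73/11)ⁿ ≥ 3 ÷ (53/947) = 2841/53.
(73/11)² = 5329/121 falls short of 2841/53 but (73/11)³ = 389017/1331 reaches it, so n = 3.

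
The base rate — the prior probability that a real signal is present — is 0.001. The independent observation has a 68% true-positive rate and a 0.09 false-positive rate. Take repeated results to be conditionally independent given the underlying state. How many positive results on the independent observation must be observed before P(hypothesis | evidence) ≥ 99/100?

6

Prior odds = 0.001/0.999 = 1/999.
Likelihood ratio of a positive result = 0.68/0.09 = 68/9.
Target posterior odds = 0.99/0.01 = 99.
Need (1/999) × (68/9)ⁿ ≥ 99, i.e. (68/9)ⁿ ≥ 98901.
(68/9)⁵ ≈24622.5 falls short of 98901 but (68/9)⁶ ≈186037 reaches it, so n = 6.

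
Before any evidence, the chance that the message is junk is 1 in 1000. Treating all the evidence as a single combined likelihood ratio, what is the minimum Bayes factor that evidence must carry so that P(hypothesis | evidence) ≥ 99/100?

Prior odds = 0.001/0.999 = 1/999.
Target odds = 0.99/0.01 = 99.
Required Bayes factor = 99 ÷ (1/999) = 98901.

98901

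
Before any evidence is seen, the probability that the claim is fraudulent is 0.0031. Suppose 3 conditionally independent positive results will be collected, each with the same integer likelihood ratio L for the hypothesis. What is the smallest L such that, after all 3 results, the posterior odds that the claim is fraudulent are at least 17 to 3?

13

Prior odds = 0.0031/0.9969 = 31/9969.
Target odds = 17/3.
Need L³ ≥ 17/3 ÷ (31/9969) = 56491/31.
12³ = 1728 < 56491/31 ≤ 2197 = 13³, so L = 13.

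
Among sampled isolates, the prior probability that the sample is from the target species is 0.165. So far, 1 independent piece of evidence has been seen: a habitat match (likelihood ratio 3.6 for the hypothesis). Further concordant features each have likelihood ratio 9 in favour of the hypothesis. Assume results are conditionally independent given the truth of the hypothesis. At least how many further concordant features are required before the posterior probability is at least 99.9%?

4

Prior odds = 0.165/0.835 = 33/167.
Bayes factor of the evidence already in hand = 3.6.
Odds after that evidence = (33/167) × 3.6 = 594/835.
Target odds = 0.999/0.001 = 999.
Need 9ⁿ ≥ 999 ÷ (594/835) = 30895/22.
9³ = 729 falls short of 30895/22 but 9⁴ = 6561 reaches it, so n = 4.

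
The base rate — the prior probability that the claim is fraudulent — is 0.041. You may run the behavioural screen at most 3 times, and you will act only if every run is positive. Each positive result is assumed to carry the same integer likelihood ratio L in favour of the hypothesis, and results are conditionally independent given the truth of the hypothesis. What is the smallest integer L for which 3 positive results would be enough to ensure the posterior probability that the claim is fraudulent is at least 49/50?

11

Prior odds = 0.041/0.959 = 41/959.
Target odds = 0.98/0.02 = 49.
Need L³ ≥ 49 ÷ (41/959) = 46991/41.
10³ = 1000 < 46991/41 ≤ 1331 = 11³, so L = 11.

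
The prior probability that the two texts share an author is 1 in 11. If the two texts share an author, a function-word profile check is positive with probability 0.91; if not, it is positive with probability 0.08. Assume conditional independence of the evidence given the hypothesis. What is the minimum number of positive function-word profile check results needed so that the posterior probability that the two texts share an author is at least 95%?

Prior odds = (1/11)/(10/11) = 0.1.
Likelihood ratio of a positive = 0.91/0.08 = 11.375.
Target posterior odds = 0.95/0.05 = 19.
Need 0.1 × 11.375ⁿ ≥ 19, i.e. 11.375ⁿ ≥ 190.
11.375² = 129.390625 falls short of 190 but 11.375³ = 753571/512 reaches it, so n = 3.

3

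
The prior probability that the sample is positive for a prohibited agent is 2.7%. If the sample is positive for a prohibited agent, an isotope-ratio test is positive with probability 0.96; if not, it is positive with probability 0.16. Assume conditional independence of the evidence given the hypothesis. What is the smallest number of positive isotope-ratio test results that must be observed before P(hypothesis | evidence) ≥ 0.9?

4

Prior odds = 0.027/0.973 = 27/973.
Likelihood ratio of a positive = 0.96/0.16 = 6.
Target posterior odds = 0.9/0.1 = 9.
Require 6ⁿ ≥ 9 ÷ (27/973) = 973/3.
6³ = 216 falls short of 973/3 but 6⁴ = 1296 reaches it, so n = 4.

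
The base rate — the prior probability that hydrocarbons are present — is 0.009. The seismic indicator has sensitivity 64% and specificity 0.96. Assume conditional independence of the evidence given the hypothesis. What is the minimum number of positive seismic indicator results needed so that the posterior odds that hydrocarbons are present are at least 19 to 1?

Prior odds: 0.009 ÷ 0.991 = 9/991.
False-positive rate = 1 − 0.96 = 0.04; likelihood ratio of a positive = 0.64/0.04 = 16.
Target odds = 19.
Need (9/991) × 16ⁿ ≥ 19, i.e. 16ⁿ ≥ 18829/9.
16² = 256 falls short of 18829/9 but 16³ = 4096 reaches it, so n = 3.

3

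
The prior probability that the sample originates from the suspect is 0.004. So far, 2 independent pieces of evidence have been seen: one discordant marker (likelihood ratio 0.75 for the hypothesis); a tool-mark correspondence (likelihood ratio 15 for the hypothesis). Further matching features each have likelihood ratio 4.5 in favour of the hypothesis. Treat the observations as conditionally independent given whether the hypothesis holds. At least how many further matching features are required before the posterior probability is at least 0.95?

Prior odds = 0.004/0.996 = 1/249.
Combined Bayes factor of the evidence already in hand = 0.75 × 15 = 11.25.
Odds after that evidence = (1/249) × 11.25 = 15/332.
Target odds = 0.95/0.05 = 19.
Need 4.5ⁿ ≥ 19 ÷ (15/332) = 6308/15.
4.5⁴ = 410.0625 falls short of 6308/15 but 4.5⁵ = 1845.28125 reaches it, so n = 5.

5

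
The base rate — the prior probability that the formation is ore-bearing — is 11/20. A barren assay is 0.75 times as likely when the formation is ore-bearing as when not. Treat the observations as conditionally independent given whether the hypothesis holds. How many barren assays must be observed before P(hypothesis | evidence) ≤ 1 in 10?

9

Prior odds: 0.55 ÷ 0.45 = 11/9.
Likelihood ratio per barren assay = 0.75.
Target posterior odds = 0.1/0.9 = 1/9.
Need (11/9) × 0.75ⁿ ≤ 1/9, i.e. 0.75ⁿ ≤ 1/11.
0.75⁸ = 6561/65536 is still above 1/11 but 0.75⁹ = 19683/262144 is at or below it, so n = 9.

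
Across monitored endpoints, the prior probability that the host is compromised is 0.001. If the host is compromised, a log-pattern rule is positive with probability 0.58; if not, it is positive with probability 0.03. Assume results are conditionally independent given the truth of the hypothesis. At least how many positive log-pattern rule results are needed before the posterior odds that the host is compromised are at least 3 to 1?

3

Prior odds: 0.001 ÷ 0.999 = 1/999.
Likelihood ratio of a positive = 0.58/0.03 = 58/3.
Target odds = 3.
Need (1/999) × (58/3)ⁿ ≥ 3, i.e. (58/3)ⁿ ≥ 2997.
(58/3)² = 3364/9 falls short of 2997 but (58/3)³ = 195112/27 reaches it, so n = 3.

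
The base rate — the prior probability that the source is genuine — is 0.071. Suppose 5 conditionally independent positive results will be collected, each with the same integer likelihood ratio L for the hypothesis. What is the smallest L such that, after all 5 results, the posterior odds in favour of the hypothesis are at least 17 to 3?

Prior odds = 0.071/0.929 = 71/929.
Target odds = 17/3.
Need L⁵ ≥ 17/3 ÷ (71/929) = 15793/213.
2⁵ = 32 < 15793/213 ≤ 243 = 3⁵, so L = 3.

3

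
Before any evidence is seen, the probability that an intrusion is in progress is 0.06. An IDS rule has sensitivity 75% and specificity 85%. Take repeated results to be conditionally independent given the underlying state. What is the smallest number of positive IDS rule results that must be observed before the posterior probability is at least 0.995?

5

Prior odds = 0.06/0.94 = 3/47.
False-positive rate = 1 − 0.85 = 0.15; likelihood ratio of a positive = 0.75/0.15 = 5.
Target odds: 0.995 ÷ 0.005 = 199.
Require 5ⁿ ≥ 199 ÷ (3/47) = 9353/3.
5⁴ = 625 falls short of 9353/3 but 5⁵ = 3125 reaches it, so n = 5.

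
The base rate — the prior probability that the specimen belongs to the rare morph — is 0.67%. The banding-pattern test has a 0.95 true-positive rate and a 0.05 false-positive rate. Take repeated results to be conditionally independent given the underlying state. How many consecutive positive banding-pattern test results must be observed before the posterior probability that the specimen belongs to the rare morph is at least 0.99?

Prior odds: 0.0067 ÷ 0.9933 = 67/9933.
Likelihood ratio of a positive result = 0.95/0.05 = 19.
Target odds: 0.99 ÷ 0.01 = 99.
Require 19ⁿ ≥ 99 ÷ (67/9933) = 983367/67.
19³ = 6859 falls short of 983367/67 but 19⁴ = 130321 reaches it, so n = 4.

4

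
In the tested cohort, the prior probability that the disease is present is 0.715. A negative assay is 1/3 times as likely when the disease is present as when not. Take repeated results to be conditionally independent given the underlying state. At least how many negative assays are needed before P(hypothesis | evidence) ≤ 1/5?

Prior odds: 0.715 ÷ 0.285 = 143/57.
Likelihood ratio per negative assay = 1/3.
Target posterior odds = 0.2/0.8 = 0.25.
Require (1/3)ⁿ ≤ 0.25 ÷ (143/57) = 57/572.
(1/3)² = 1/9 is still above 57/572 but (1/3)³ = 1/27 is at or below it, so n = 3.

3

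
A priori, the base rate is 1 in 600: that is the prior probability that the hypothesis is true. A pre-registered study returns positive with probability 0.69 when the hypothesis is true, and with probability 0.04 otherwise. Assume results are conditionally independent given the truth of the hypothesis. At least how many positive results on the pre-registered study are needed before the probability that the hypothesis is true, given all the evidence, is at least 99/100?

Prior odds = (1/600)/(599/600) = 1/599.
Likelihood ratio of a positive result = 0.69/0.04 = 17.25.
Target odds: 0.99 ÷ 0.01 = 99.
Require 17.25ⁿ ≥ 99 ÷ (1/599) = 59301.
17.25³ = 5132.953125 falls short of 59301 but 17.25⁴ = 22667121/256 reaches it, so n = 4.

4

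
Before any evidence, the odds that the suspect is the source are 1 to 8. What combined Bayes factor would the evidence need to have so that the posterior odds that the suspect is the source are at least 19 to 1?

152

Prior odds = 0.125.
Target odds = 19.
Required Bayes factor = 19 ÷ 0.125 = 152.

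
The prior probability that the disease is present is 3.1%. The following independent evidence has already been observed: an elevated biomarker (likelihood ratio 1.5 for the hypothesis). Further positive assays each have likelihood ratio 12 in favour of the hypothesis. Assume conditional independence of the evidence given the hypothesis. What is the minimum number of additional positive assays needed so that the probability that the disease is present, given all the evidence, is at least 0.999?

Prior odds = 0.031/0.969 = 31/969.
Bayes factor of the evidence already in hand = 1.5.
Odds after that evidence = (31/969) × 1.5 = 31/646.
Target odds = 0.999/0.001 = 999.
Need 12ⁿ ≥ 999 ÷ (31/646) = 645354/31.
12⁴ = 20736 falls short of 645354/31 but 12⁵ = 248832 reaches it, so n = 5.

5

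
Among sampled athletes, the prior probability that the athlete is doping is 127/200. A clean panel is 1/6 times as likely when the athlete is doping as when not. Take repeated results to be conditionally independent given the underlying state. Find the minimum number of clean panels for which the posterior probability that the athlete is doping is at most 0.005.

4

Prior odds: 0.635 ÷ 0.365 = 127/73.
Likelihood ratio per clean panel = 1/6.
Target posterior odds = 0.005/0.995 = 1/199.
Need (127/73) × (1/6)ⁿ ≤ 1/199, i.e. (1/6)ⁿ ≤ 73/25273.
(1/6)³ = 1/216 is still above 73/25273 but (1/6)⁴ = 1/1296 is at or below it, so n = 4.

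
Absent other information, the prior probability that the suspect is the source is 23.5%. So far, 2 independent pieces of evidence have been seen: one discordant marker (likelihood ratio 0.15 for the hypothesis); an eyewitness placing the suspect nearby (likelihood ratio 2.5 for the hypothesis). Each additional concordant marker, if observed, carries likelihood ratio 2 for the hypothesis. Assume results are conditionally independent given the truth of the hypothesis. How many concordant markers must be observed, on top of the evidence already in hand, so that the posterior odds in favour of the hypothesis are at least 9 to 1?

7

Prior odds = 0.235/0.765 = 47/153.
Combined Bayes factor of the evidence already in hand = 0.15 × 2.5 = 0.375.
Odds after that evidence = (47/153) × 0.375 = 47/408.
Target odds = 9.
Need 2ⁿ ≥ 9 ÷ (47/408) = 3672/47.
2⁶ = 64 falls short of 3672/47 but 2⁷ = 128 reaches it, so n = 7.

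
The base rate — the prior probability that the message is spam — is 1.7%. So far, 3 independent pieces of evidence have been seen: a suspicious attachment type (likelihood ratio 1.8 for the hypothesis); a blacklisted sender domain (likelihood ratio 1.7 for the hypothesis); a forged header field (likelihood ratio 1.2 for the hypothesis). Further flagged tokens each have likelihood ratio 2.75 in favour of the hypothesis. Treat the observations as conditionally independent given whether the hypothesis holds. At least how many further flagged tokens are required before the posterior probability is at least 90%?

Prior odds = 0.017/0.983 = 17/983.
Combined Bayes factor of the evidence already in hand = 1.8 × 1.7 × 1.2 = 3.672.
Odds after that evidence = (17/983) × 3.672 = 7803/122875.
Target odds = 0.9/0.1 = 9.
Need 2.75ⁿ ≥ 9 ÷ (7803/122875) = 122875/867.
2.75⁴ = 57.19140625 falls short of 122875/867 but 2.75⁵ = 161051/1024 reaches it, so n = 5.

5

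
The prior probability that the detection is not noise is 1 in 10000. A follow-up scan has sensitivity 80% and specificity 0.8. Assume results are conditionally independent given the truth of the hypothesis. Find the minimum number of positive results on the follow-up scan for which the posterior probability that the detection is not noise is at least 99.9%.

12

Prior odds: 0.0001 ÷ 0.9999 = 1/9999.
False-positive rate = 1 − 0.8 = 0.2; likelihood ratio of a positive = 0.8/0.2 = 4.
Target posterior odds = 0.999/0.001 = 999.
Require 4ⁿ ≥ 999 ÷ (1/9999) = 9989001.
4¹¹ = 4194304 falls short of 9989001 but 4¹² = 16777216 reaches it, so n = 12.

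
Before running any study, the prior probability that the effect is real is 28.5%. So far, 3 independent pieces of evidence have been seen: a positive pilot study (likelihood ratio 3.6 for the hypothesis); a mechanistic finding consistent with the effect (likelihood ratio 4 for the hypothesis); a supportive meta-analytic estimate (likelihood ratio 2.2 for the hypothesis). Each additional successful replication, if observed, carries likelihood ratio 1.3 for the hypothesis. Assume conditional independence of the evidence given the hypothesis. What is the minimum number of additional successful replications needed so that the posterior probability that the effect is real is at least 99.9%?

Prior odds = 0.285/0.715 = 57/143.
Combined Bayes factor of the evidence already in hand = 3.6 × 4 × 2.2 = 31.68.
Odds after that evidence = (57/143) × 31.68 = 4104/325.
Target odds = 0.999/0.001 = 999.
Need 1.3ⁿ ≥ 999 ÷ (4104/325) = 12025/152.
1.3¹⁶ ≈66.5417 falls short of 12025/152 but 1.3¹⁷ ≈86.5042 reaches it, so n = 17.

17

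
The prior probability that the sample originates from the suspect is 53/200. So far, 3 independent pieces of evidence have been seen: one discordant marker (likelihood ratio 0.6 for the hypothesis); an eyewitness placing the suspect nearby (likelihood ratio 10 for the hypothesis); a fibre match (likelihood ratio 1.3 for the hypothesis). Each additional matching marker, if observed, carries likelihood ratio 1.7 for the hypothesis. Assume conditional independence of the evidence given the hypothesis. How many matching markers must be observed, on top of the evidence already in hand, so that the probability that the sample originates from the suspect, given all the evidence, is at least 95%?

4

Prior odds = 0.265/0.735 = 53/147.
Combined Bayes factor of the evidence already in hand = 0.6 × 10 × 1.3 = 7.8.
Odds after that evidence = (53/147) × 7.8 = 689/245.
Target odds = 0.95/0.05 = 19.
Need 1.7ⁿ ≥ 19 ÷ (689/245) = 4655/689.
1.7³ = 4.913 falls short of 4655/689 but 1.7⁴ = 8.3521 reaches it, so n = 4.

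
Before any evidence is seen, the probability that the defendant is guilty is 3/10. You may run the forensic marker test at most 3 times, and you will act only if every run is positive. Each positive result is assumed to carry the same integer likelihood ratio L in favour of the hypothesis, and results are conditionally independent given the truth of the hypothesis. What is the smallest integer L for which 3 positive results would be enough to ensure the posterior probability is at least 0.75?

2

Prior odds = 0.3/0.7 = 3/7.
Target odds = 0.75/0.25 = 3.
Need L³ ≥ 3 ÷ (3/7) = 7.
1³ = 1 < 7 ≤ 8 = 2³, so L = 2.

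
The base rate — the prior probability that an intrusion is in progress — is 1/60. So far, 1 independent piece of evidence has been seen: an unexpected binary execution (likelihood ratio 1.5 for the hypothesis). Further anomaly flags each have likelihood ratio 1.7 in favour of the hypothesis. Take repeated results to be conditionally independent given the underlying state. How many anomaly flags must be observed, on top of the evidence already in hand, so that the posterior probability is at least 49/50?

15

Prior odds = (1/60)/(59/60) = 1/59.
Bayes factor of the evidence already in hand = 1.5.
Odds after that evidence = (1/59) × 1.5 = 3/118.
Target odds = 0.98/0.02 = 49.
Need 1.7ⁿ ≥ 49 ÷ (3/118) = 5782/3.
1.7¹⁴ ≈1683.78 falls short of 5782/3 but 1.7¹⁵ ≈2862.42 reaches it, so n = 15.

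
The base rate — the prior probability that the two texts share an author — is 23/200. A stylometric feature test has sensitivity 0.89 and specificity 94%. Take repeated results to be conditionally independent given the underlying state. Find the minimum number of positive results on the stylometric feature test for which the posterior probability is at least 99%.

Prior odds: 0.115 ÷ 0.885 = 23/177.
False-positive rate = 1 − 0.94 = 0.06; likelihood ratio of a positive = 0.89/0.06 = 89/6.
Target posterior odds = 0.99/0.01 = 99.
Require (89/6)ⁿ ≥ 99 ÷ (23/177) = 17523/23.
(89/6)² = 7921/36 falls short of 17523/23 but (89/6)³ = 704969/216 reaches it, so n = 3.

3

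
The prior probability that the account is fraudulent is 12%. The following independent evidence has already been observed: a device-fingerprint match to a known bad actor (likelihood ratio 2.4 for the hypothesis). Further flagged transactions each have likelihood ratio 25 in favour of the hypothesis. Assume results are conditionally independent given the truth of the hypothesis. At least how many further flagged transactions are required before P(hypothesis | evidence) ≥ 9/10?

2

Prior odds = 0.12/0.88 = 3/22.
Bayes factor of the evidence already in hand = 2.4.
Odds after that evidence = (3/22) × 2.4 = 18/55.
Target odds = 0.9/0.1 = 9.
Need 25ⁿ ≥ 9 ÷ (18/55) = 27.5.
25¹ = 25 falls short of 27.5 but 25² = 625 reaches it, so n = 2.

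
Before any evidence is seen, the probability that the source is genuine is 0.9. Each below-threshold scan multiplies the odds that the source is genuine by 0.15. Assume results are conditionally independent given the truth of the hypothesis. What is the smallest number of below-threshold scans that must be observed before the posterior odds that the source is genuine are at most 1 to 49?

4

Prior odds: 0.9 ÷ 0.1 = 9.
Likelihood ratio per below-threshold scan = 0.15.
Target odds = 1/49.
Need 9 × 0.15ⁿ ≤ 1/49, i.e. 0.15ⁿ ≤ 1/441.
0.15³ = 0.003375 is still above 1/441 but 0.15⁴ = 81/160000 is at or below it, so n = 4.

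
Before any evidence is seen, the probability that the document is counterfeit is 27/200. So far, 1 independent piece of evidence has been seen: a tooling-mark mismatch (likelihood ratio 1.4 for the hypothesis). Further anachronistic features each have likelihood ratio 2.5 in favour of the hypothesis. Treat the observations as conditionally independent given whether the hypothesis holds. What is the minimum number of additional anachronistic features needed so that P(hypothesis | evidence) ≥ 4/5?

4

Prior odds = 0.135/0.865 = 27/173.
Bayes factor of the evidence already in hand = 1.4.
Odds after that evidence = (27/173) × 1.4 = 189/865.
Target odds = 0.8/0.2 = 4.
Need 2.5ⁿ ≥ 4 ÷ (189/865) = 3460/189.
2.5³ = 15.625 falls short of 3460/189 but 2.5⁴ = 39.0625 reaches it, so n = 4.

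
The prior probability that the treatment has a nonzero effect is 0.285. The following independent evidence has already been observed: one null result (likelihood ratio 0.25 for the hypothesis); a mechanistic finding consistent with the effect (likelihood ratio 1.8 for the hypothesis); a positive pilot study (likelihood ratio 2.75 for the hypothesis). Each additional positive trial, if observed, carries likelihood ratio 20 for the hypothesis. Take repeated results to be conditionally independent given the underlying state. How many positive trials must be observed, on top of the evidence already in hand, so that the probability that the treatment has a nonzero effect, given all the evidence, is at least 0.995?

Prior odds = 0.285/0.715 = 57/143.
Combined Bayes factor of the evidence already in hand = 0.25 × 1.8 × 2.75 = 1.2375.
Odds after that evidence = (57/143) × 1.2375 = 513/1040.
Target odds = 0.995/0.005 = 199.
Need 20ⁿ ≥ 199 ÷ (513/1040) = 206960/513.
20² = 400 falls short of 206960/513 but 20³ = 8000 reaches it, so n = 3.

3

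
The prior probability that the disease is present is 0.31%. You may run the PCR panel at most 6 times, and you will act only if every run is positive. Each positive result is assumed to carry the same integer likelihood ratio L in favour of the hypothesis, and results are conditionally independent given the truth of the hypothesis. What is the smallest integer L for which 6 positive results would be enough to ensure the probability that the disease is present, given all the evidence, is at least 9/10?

Prior odds = 0.0031/0.9969 = 31/9969.
Target odds = 0.9/0.1 = 9.
Need L⁶ ≥ 9 ÷ (31/9969) = 89721/31.
3⁶ = 729 < 89721/31 ≤ 4096 = 4⁶, so L = 4.

4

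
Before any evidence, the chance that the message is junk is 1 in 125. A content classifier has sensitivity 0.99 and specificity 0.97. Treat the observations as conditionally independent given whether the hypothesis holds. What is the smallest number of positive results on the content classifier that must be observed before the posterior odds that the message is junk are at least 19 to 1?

3

Prior odds: 0.008 ÷ 0.992 = 1/124.
False-positive rate = 1 − 0.97 = 0.03; likelihood ratio of a positive = 0.99/0.03 = 33.
Target odds = 19.
Require 33ⁿ ≥ 19 ÷ (1/124) = 2356.
33² = 1089 falls short of 2356 but 33³ = 35937 reaches it, so n = 3.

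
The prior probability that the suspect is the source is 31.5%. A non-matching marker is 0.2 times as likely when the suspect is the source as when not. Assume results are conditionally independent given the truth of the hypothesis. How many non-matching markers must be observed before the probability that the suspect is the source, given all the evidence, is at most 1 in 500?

4

Prior odds = 0.315/0.685 = 63/137.
Likelihood ratio per non-matching marker = 0.2.
Target odds: 0.002 ÷ 0.998 = 1/499.
Require 0.2ⁿ ≤ 1/499 ÷ (63/137) = 137/31437.
0.2³ = 0.008 is still above 137/31437 but 0.2⁴ = 0.0016 is at or below it, so n = 4.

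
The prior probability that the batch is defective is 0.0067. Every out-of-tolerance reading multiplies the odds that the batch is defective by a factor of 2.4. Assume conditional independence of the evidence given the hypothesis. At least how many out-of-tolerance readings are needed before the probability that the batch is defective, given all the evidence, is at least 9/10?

Prior odds: 0.0067 ÷ 0.9933 = 67/9933.
Likelihood ratio per out-of-tolerance reading = 2.4.
Target odds: 0.9 ÷ 0.1 = 9.
Require 2.4ⁿ ≥ 9 ÷ (67/9933) = 89397/67.
2.4⁸ = 429981696/390625 falls short of 89397/67 but 2.4⁹ ≈2641.81 reaches it, so n = 9.

9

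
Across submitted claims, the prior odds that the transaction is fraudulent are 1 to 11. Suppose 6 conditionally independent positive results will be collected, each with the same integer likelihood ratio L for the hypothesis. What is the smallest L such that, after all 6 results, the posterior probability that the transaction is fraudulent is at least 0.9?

Prior odds = 1/11.
Target odds = 0.9/0.1 = 9.
Need L⁶ ≥ 9 ÷ (1/11) = 99.
2⁶ = 64 < 99 ≤ 729 = 3⁶, so L = 3.

3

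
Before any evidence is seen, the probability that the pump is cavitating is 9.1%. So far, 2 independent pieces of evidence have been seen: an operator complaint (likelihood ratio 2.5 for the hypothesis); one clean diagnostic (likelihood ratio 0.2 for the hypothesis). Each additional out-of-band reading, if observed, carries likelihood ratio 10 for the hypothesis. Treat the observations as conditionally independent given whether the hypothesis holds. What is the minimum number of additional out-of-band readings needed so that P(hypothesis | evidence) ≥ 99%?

Prior odds = 0.091/0.909 = 91/909.
Combined Bayes factor of the evidence already in hand = 2.5 × 0.2 = 0.5.
Odds after that evidence = (91/909) × 0.5 = 91/1818.
Target odds = 0.99/0.01 = 99.
Need 10ⁿ ≥ 99 ÷ (91/1818) = 179982/91.
10³ = 1000 falls short of 179982/91 but 10⁴ = 10000 reaches it, so n = 4.

4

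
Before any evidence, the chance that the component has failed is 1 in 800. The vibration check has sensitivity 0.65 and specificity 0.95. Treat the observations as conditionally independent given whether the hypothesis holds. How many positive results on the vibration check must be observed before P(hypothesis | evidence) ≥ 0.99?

Prior odds: 0.00125 ÷ 0.99875 = 1/799.
False-positive rate = 1 − 0.95 = 0.05; likelihood ratio of a positive = 0.65/0.05 = 13.
Target posterior odds = 0.99/0.01 = 99.
Need (1/799) × 13ⁿ ≥ 99, i.e. 13ⁿ ≥ 79101.
13⁴ = 28561 falls short of 79101 but 13⁵ = 371293 reaches it, so n = 5.

5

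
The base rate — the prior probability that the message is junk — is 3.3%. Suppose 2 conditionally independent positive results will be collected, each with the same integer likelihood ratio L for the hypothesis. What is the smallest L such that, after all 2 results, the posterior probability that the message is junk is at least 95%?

24

Prior odds = 0.033/0.967 = 33/967.
Target odds = 0.95/0.05 = 19.
Need L² ≥ 19 ÷ (33/967) = 18373/33.
23² = 529 < 18373/33 ≤ 576 = 24², so L = 24.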